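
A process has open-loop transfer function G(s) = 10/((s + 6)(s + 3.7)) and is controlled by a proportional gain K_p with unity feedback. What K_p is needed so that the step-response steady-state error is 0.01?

K_p = 220

Steady-state error for a unit step on this type-0 loop is 1/(1 + K_p·G(0)).
G(0) = 0.4505. Require 1/(1 + K_p·0.4505) = 0.01, so 1 + 0.4505·K_p = 100.
K_p = (100 − 1)/0.4505 = 220.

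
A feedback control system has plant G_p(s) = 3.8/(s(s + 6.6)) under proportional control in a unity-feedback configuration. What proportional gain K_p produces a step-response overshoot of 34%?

From %OS = 100·exp(−πζ/√(1−ζ²)) = 34%, ζ = −ln(0.34)/√(π²+ln²(0.34)) = 0.3248.
Characteristic equation s² + 6.6s + 3.8K_p = 0 gives ζ = 6.6/(2√(3.8K_p)).
Setting ζ = 0.3248: √(3.8K_p) = 6.6/(2·0.3248) = 10.16, so K_p = 103.2/3.8 = 27.2.

K_p = 27.2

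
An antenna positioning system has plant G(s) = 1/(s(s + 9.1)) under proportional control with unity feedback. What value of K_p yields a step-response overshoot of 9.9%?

K_p = 58.9

From %OS = 100·exp(−πζ/√(1−ζ²)) = 9.9%, ζ = −ln(0.099)/√(π²+ln²(0.099)) = 0.5928.
Characteristic equation s² + 9.1s + 1K_p = 0 gives ζ = 9.1/(2√(1K_p)).
Setting ζ = 0.5928: √(1K_p) = 9.1/(2·0.5928) = 7.675, so K_p = 58.91/1 = 58.9.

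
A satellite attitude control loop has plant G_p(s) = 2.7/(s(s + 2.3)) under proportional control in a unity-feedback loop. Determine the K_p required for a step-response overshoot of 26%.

From %OS = 100·exp(−πζ/√(1−ζ²)) = 26%, ζ = −ln(0.26)/√(π²+ln²(0.26)) = 0.3941.
Characteristic equation s² + 2.3s + 2.7K_p = 0 gives ζ = 2.3/(2√(2.7K_p)).
Setting ζ = 0.3941: √(2.7K_p) = 2.3/(2·0.3941) = 2.918, so K_p = 8.516/2.7 = 3.15.

K_p = 3.15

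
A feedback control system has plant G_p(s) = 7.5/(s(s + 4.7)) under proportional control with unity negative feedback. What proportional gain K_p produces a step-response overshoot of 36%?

K_p = 7.7

From %OS = 100·exp(−πζ/√(1−ζ²)) = 36%, ζ = −ln(0.36)/√(π²+ln²(0.36)) = 0.3093.
Characteristic equation s² + 4.7s + 7.5K_p = 0 gives ζ = 4.7/(2√(7.5K_p)).
Setting ζ = 0.3093: √(7.5K_p) = 4.7/(2·0.3093) = 7.599, so K_p = 57.74/7.5 = 7.7.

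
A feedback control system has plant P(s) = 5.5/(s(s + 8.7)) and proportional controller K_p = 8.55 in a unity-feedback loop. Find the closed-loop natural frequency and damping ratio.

1 + K_p·P(s) = 0 gives s² + 8.7s + 47.03 = 0.
So ω_n² = 47.03 ⇒ ω_n = 6.857 rad/s, and ζ = 8.7/(2ω_n) = 0.634.

ω_n = 6.86 rad/s, ζ = 0.634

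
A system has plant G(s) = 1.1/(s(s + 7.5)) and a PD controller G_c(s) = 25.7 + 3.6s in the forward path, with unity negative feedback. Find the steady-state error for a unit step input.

The open loop G_c(s)G(s) has a pole at the origin (type 1), so the static position error constant is infinite and e_ss = 1/(1+∞) = 0.

0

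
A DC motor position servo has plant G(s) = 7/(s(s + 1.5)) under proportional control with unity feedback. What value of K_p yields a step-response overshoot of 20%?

From %OS = 100·exp(−πζ/√(1−ζ²)) = 20%, ζ = −ln(0.2)/√(π²+ln²(0.2)) = 0.4559.
Characteristic equation s² + 1.5s + 7K_p = 0 gives ζ = 1.5/(2√(7K_p)).
Setting ζ = 0.4559: √(7K_p) = 1.5/(2·0.4559) = 1.645, so K_p = 2.706/7 = 0.387.

K_p = 0.387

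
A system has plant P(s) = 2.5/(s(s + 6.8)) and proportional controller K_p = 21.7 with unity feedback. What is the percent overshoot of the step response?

19.5%

The closed-loop denominator s² + 6.8s + 54.25 gives ω_n = √54.25 = 7.365 and ζ = 6.8/(2ω_n) = 0.4616.
%OS = 100·exp(−πζ/√(1−ζ²)) = 100·exp(−π·0.4616/√0.7869) = 19.5%.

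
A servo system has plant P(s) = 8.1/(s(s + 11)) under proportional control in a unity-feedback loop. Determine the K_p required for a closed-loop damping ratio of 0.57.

Closed-loop characteristic equation: s² + 11s + K_p·8.1 = 0.
So ω_n = √(8.1K_p) and 2ζω_n = 11, giving ζ = 11/(2√(8.1K_p)).
Setting ζ = 0.57: √(8.1K_p) = 11/(2·0.57) = 9.649, so K_p = 93.11/8.1 = 11.5.

K_p = 11.5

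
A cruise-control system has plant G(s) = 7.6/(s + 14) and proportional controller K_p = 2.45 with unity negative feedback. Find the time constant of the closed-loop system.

τ = 0.0307 s

Closed-loop transfer function: T(s) = K_p·G(s)/(1 + K_p·G(s)) = 18.62/(s + 14 + 18.62) = 18.62/(s + 32.62).
Time constant τ = 1/32.62 = 0.0307 s.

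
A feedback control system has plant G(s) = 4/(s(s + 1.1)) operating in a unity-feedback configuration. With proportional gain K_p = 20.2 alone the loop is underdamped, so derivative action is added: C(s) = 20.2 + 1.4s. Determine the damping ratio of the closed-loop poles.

ζ = 0.373

Forward path: (20.2 + 1.4s)·4/(s(s+1.1)). The closed-loop characteristic equation is s² + (1.1 + 4·1.4)s + 4·20.2 = 0.
That is s² + 6.7s + 80.8 = 0, so ω_n = 8.989 rad/s and ζ = 6.7/(2·8.989) = 0.3727.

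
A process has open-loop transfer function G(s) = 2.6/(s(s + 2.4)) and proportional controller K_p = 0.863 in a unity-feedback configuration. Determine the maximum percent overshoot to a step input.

1.49%

From 1 + K_pG(s) = 0: s² + 2.4s + 2.244 = 0 ⇒ ω_n = 1.498, ζ = 0.8011.
%OS = 100·exp(−πζ/√(1−ζ²)) = 100·exp(−π·0.8011/√0.3582) = 1.49%.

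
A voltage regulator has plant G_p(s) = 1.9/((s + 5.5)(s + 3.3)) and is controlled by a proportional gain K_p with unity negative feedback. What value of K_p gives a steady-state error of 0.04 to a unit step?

K_p = 229

Steady-state error for a unit step on this type-0 loop is 1/(1 + K_p·G_p(0)).
G_p(0) = 0.1047. Require 1/(1 + K_p·0.1047) = 0.04, so 1 + 0.1047·K_p = 25.
K_p = (25 − 1)/0.1047 = 229.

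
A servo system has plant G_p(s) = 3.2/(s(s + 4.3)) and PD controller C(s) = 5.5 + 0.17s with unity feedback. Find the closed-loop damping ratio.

ζ = 0.577

Forward path: (5.5 + 0.17s)·3.2/(s(s+4.3)). The closed-loop characteristic equation is s² + (4.3 + 3.2·0.17)s + 3.2·5.5 = 0.
That is s² + 4.844s + 17.6 = 0, so ω_n = 4.195 rad/s and ζ = 4.844/(2·4.195) = 0.5773.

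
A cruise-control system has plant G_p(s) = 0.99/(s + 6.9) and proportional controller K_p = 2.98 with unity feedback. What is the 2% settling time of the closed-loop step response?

Closed-loop transfer function: T(s) = K_p·G_p(s)/(1 + K_p·G_p(s)) = 2.95/(s + 6.9 + 2.95) = 2.95/(s + 9.85).
Time constant τ = 1/9.85 = 0.1015 s, so the 2% settling time is about 4τ = 0.406 s.

T_s ≈ 0.406 s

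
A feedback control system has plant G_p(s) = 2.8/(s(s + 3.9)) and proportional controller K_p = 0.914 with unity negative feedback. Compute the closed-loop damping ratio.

ζ = 1.22

With unity feedback the closed-loop characteristic equation is s² + 3.9s + 0.914·2.8 = s² + 3.9s + 2.559 = 0.
Matching s² + 2ζω_n s + ω_n²: ω_n = √2.559 = 1.6 rad/s and 2ζω_n = 3.9, so ζ = 3.9/(2·1.6) = 1.22.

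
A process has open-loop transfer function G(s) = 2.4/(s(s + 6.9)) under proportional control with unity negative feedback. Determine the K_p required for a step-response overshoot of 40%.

K_p = 63.3

From %OS = 100·exp(−πζ/√(1−ζ²)) = 40%, ζ = −ln(0.4)/√(π²+ln²(0.4)) = 0.28.
Characteristic equation s² + 6.9s + 2.4K_p = 0 gives ζ = 6.9/(2√(2.4K_p)).
Setting ζ = 0.28: √(2.4K_p) = 6.9/(2·0.28) = 12.32, so K_p = 151.8/2.4 = 63.3.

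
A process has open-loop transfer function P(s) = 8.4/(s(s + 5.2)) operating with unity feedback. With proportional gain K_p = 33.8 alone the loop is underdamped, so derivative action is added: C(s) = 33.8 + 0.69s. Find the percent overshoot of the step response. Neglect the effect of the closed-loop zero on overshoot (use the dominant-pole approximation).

33.8%

Forward path: (33.8 + 0.69s)·8.4/(s(s+5.2)). The closed-loop characteristic equation is s² + (5.2 + 8.4·0.69)s + 8.4·33.8 = 0.
That is s² + 11s + 283.9 = 0, so ω_n = 16.85 rad/s and ζ = 11/(2·16.85) = 0.3263.
%OS = 100·exp(−πζ/√(1−ζ²)) = 33.8%.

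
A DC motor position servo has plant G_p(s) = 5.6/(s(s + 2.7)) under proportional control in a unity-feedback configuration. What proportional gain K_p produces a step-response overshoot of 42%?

From %OS = 100·exp(−πζ/√(1−ζ²)) = 42%, ζ = −ln(0.42)/√(π²+ln²(0.42)) = 0.2662.
Characteristic equation s² + 2.7s + 5.6K_p = 0 gives ζ = 2.7/(2√(5.6K_p)).
Setting ζ = 0.2662: √(5.6K_p) = 2.7/(2·0.2662) = 5.072, so K_p = 25.72/5.6 = 4.59.

K_p = 4.59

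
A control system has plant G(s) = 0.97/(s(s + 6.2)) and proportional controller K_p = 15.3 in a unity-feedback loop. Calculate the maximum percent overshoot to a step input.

Closed-loop characteristic equation: s² + 6.2s + 14.84 = 0, so ω_n = 3.852 rad/s and ζ = 6.2/(2·3.852) = 0.8047.
%OS = 100·exp(−πζ/√(1−ζ²)) = 100·exp(−π·0.8047/√0.3525) = 1.41%.

1.41%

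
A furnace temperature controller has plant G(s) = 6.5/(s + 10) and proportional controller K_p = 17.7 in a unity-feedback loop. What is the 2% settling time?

T_s ≈ 0.032 s

Closed-loop transfer function: T(s) = K_p·G(s)/(1 + K_p·G(s)) = 115/(s + 10 + 115) = 115/(s + 125).
Time constant τ = 1/125 = 0.007997 s, so the 2% settling time is about 4τ = 0.032 s.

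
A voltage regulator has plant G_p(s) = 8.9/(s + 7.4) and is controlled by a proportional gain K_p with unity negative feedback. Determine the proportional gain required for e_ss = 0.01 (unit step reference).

K_p = 82.3

For a type-0 loop with proportional control, e_ss = 1/(1 + K_p·G_p(0)).
G_p(0) = 1.203. Require 1/(1 + K_p·1.203) = 0.01, so 1 + 1.203·K_p = 100.
K_p = (100 − 1)/1.203 = 82.3.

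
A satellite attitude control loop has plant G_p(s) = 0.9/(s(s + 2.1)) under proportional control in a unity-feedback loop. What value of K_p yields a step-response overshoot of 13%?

K_p = 4.13

From %OS = 100·exp(−πζ/√(1−ζ²)) = 13%, ζ = −ln(0.13)/√(π²+ln²(0.13)) = 0.5446.
Characteristic equation s² + 2.1s + 0.9K_p = 0 gives ζ = 2.1/(2√(0.9K_p)).
Setting ζ = 0.5446: √(0.9K_p) = 2.1/(2·0.5446) = 1.928, so K_p = 3.717/0.9 = 4.13.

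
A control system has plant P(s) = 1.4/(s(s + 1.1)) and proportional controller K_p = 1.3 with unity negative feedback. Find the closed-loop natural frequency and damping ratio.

With unity feedback the closed-loop characteristic equation is s² + 1.1s + 1.3·1.4 = s² + 1.1s + 1.82 = 0.
Matching s² + 2ζω_n s + ω_n²: ω_n = √1.82 = 1.349 rad/s and 2ζω_n = 1.1, so ζ = 1.1/(2·1.349) = 0.408.

ω_n = 1.35 rad/s, ζ = 0.408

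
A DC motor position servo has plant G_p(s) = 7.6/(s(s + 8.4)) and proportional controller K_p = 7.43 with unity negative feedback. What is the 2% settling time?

The closed-loop denominator s² + 8.4s + 56.47 gives ω_n = √56.47 = 7.515 and ζ = 8.4/(2ω_n) = 0.5589.
2% settling time T_s ≈ 4/(ζω_n) = 4/4.2 = 0.952 s.

T_s ≈ 0.952 s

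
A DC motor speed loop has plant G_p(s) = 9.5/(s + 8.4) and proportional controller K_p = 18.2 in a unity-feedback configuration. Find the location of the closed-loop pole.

Closed-loop transfer function: T(s) = K_p·G_p(s)/(1 + K_p·G_p(s)) = 172.9/(s + 8.4 + 172.9) = 172.9/(s + 181.3).
The closed-loop pole is at s = −181.3.

s = -181.3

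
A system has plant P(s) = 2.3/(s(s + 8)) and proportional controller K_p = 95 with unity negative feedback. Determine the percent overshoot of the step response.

Closed-loop characteristic equation: s² + 8s + 218.5 = 0, so ω_n = 14.78 rad/s and ζ = 8/(2·14.78) = 0.2706.
%OS = 100·exp(−πζ/√(1−ζ²)) = 100·exp(−π·0.2706/√0.9268) = 41.4%.

41.4%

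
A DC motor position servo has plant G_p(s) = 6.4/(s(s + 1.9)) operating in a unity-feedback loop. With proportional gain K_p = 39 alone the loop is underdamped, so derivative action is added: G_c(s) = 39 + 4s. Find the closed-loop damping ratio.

ζ = 0.87

Forward path: (39 + 4s)·6.4/(s(s+1.9)). The closed-loop characteristic equation is s² + (1.9 + 6.4·4)s + 6.4·39 = 0.
That is s² + 27.5s + 249.6 = 0, so ω_n = 15.8 rad/s and ζ = 27.5/(2·15.8) = 0.8703.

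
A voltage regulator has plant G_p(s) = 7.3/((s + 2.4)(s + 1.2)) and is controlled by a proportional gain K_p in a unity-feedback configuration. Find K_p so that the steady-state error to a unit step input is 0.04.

K_p = 9.47

Steady-state error for a unit step on this type-0 loop is 1/(1 + K_p·G_p(0)).
G_p(0) = 2.535. Require 1/(1 + K_p·2.535) = 0.04, so 1 + 2.535·K_p = 25.
K_p = (25 − 1)/2.535 = 9.47.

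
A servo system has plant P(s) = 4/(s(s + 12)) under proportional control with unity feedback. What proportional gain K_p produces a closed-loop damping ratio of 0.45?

Closed-loop characteristic equation: s² + 12s + K_p·4 = 0.
So ω_n = √(4K_p) and 2ζω_n = 12, giving ζ = 12/(2√(4K_p)).
Setting ζ = 0.45: √(4K_p) = 12/(2·0.45) = 13.33, so K_p = 177.8/4 = 44.4.

K_p = 44.4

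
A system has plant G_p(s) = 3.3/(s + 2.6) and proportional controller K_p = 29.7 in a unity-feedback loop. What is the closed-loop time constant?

Closed-loop transfer function: T(s) = K_p·G_p(s)/(1 + K_p·G_p(s)) = 98.01/(s + 2.6 + 98.01) = 98.01/(s + 100.6).
Time constant τ = 1/100.6 = 0.00994 s.

τ = 0.00994 s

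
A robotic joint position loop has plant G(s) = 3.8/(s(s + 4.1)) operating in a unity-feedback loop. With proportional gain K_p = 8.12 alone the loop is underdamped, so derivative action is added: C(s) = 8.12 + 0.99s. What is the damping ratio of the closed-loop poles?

Forward path: (8.12 + 0.99s)·3.8/(s(s+4.1)). The closed-loop characteristic equation is s² + (4.1 + 3.8·0.99)s + 3.8·8.12 = 0.
That is s² + 7.862s + 30.86 = 0, so ω_n = 5.555 rad/s and ζ = 7.862/(2·5.555) = 0.7077.

ζ = 0.708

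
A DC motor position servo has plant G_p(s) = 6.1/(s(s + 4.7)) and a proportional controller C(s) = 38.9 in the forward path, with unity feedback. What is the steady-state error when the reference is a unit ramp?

0.0198

The loop has one pole at the origin (type 1). Velocity error constant K_v = lim_{s→0} s·C(s)G_p(s) = 38.9·6.1/4.7 = 50.49.
Steady-state error to a unit ramp: e_ss = 1/K_v = 0.0198.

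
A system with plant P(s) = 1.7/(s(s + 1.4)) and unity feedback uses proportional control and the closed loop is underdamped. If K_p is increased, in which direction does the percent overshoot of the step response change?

increase

ζ = 1.4/(2√(1.7K_p)) decreases as K_p grows; lower damping means more overshoot.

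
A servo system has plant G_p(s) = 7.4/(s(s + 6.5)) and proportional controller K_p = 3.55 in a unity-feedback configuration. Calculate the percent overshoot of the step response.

From 1 + K_pG_p(s) = 0: s² + 6.5s + 26.27 = 0 ⇒ ω_n = 5.125, ζ = 0.6341.
%OS = 100·exp(−πζ/√(1−ζ²)) = 100·exp(−π·0.6341/√0.5979) = 7.61%.

7.61%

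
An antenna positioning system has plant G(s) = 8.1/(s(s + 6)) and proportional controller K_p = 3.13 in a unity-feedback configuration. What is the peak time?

Closed-loop characteristic equation: s² + 6s + 25.35 = 0, so ω_n = 5.035 rad/s and ζ = 6/(2·5.035) = 0.5958.
Damped frequency ω_d = ω_n√(1−ζ²) = 4.044 rad/s, so peak time T_p = π/ω_d = 0.777 s.

T_p = 0.777 s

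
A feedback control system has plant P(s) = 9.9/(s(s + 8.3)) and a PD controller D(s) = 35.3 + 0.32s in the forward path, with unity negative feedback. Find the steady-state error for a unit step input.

0

The open loop D(s)P(s) has a pole at the origin (type 1), so the static position error constant is infinite and e_ss = 1/(1+∞) = 0.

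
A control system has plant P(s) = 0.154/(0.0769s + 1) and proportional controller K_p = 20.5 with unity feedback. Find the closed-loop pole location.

s = -54.06

Closed loop: T(s) = K_p·P/(1+K_p·P) = 3.157/(0.0769s + 1 + 3.157), with pole at s = −(1 + 3.157)/0.0769 = −54.06.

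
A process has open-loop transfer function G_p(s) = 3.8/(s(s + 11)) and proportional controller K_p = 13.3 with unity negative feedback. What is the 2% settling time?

T_s ≈ 0.727 s

Closed-loop characteristic equation: s² + 11s + 50.54 = 0, so ω_n = 7.109 rad/s and ζ = 11/(2·7.109) = 0.7737.
2% settling time T_s ≈ 4/(ζω_n) = 4/5.5 = 0.727 s.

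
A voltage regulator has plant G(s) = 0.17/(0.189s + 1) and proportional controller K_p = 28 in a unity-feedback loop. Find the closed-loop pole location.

s = -30.48

Closed loop: T(s) = K_p·G/(1+K_p·G) = 4.76/(0.189s + 1 + 4.76), with pole at s = −(1 + 4.76)/0.189 = −30.48.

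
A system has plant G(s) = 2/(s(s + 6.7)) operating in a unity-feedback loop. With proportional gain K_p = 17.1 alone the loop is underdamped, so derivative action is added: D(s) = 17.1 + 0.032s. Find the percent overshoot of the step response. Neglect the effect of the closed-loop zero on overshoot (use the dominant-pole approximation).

Forward path: (17.1 + 0.032s)·2/(s(s+6.7)). The closed-loop characteristic equation is s² + (6.7 + 2·0.032)s + 2·17.1 = 0.
That is s² + 6.764s + 34.2 = 0, so ω_n = 5.848 rad/s and ζ = 6.764/(2·5.848) = 0.5783.
%OS = 100·exp(−πζ/√(1−ζ²)) = 10.8%.

10.8%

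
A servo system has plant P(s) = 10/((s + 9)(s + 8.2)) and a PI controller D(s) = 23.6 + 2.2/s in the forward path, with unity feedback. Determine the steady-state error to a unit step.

0

The open loop D(s)P(s) has a pole at the origin (type 1), so the static position error constant is infinite and e_ss = 1/(1+∞) = 0.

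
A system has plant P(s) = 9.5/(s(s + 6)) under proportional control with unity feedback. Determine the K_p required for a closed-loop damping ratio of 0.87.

Closed-loop characteristic equation: s² + 6s + K_p·9.5 = 0.
So ω_n = √(9.5K_p) and 2ζω_n = 6, giving ζ = 6/(2√(9.5K_p)).
Setting ζ = 0.87: √(9.5K_p) = 6/(2·0.87) = 3.448, so K_p = 11.89/9.5 = 1.25.

K_p = 1.25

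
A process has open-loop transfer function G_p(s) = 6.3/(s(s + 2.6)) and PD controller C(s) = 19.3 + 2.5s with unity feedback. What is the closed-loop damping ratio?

Forward path: (19.3 + 2.5s)·6.3/(s(s+2.6)). The closed-loop characteristic equation is s² + (2.6 + 6.3·2.5)s + 6.3·19.3 = 0.
That is s² + 18.35s + 121.6 = 0, so ω_n = 11.03 rad/s and ζ = 18.35/(2·11.03) = 0.8321.

ζ = 0.832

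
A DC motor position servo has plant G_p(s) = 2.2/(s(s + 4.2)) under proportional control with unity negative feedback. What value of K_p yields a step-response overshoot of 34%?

K_p = 19

From %OS = 100·exp(−πζ/√(1−ζ²)) = 34%, ζ = −ln(0.34)/√(π²+ln²(0.34)) = 0.3248.
Characteristic equation s² + 4.2s + 2.2K_p = 0 gives ζ = 4.2/(2√(2.2K_p)).
Setting ζ = 0.3248: √(2.2K_p) = 4.2/(2·0.3248) = 6.466, so K_p = 41.81/2.2 = 19.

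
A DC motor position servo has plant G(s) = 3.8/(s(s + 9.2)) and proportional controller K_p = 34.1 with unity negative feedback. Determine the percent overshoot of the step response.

The closed-loop denominator s² + 9.2s + 129.6 gives ω_n = √129.6 = 11.38 and ζ = 9.2/(2ω_n) = 0.4041.
%OS = 100·exp(−πζ/√(1−ζ²)) = 100·exp(−π·0.4041/√0.8367) = 25%.

25%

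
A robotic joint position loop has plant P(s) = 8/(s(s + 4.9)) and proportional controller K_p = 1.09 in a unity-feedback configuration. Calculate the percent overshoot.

From 1 + K_pP(s) = 0: s² + 4.9s + 8.72 = 0 ⇒ ω_n = 2.953, ζ = 0.8297.
%OS = 100·exp(−πζ/√(1−ζ²)) = 100·exp(−π·0.8297/√0.3116) = 0.938%.

0.938%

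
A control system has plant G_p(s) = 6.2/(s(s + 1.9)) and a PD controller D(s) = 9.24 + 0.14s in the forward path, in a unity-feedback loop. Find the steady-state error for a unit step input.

The open loop D(s)G_p(s) has a pole at the origin (type 1), so the static position error constant is infinite and e_ss = 1/(1+∞) = 0.

0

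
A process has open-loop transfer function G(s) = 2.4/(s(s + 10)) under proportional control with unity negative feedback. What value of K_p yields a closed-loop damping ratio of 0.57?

Closed-loop characteristic equation: s² + 10s + K_p·2.4 = 0.
So ω_n = √(2.4K_p) and 2ζω_n = 10, giving ζ = 10/(2√(2.4K_p)).
Setting ζ = 0.57: √(2.4K_p) = 10/(2·0.57) = 8.772, so K_p = 76.95/2.4 = 32.1.

K_p = 32.1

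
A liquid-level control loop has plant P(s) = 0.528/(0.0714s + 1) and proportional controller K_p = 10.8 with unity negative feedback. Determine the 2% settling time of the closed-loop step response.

T_s ≈ 0.0426 s

Closed loop: T(s) = K_p·P/(1+K_p·P) = 5.702/(0.0714s + 1 + 5.702), with pole at s = −(1 + 5.702)/0.0714 = −93.87.
τ = 1/93.87 = 0.01065 s, so 2% settling time ≈ 4τ = 0.0426 s.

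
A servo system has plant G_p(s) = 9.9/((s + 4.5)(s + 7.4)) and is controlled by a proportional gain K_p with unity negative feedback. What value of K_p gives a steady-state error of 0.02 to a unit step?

For a type-0 loop with proportional control, e_ss = 1/(1 + K_p·G_p(0)).
G_p(0) = 0.2973. Require 1/(1 + K_p·0.2973) = 0.02, so 1 + 0.2973·K_p = 50.
K_p = (50 − 1)/0.2973 = 165.

K_p = 165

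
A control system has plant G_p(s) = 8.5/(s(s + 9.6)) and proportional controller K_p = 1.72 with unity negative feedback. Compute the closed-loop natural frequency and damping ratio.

With unity feedback the closed-loop characteristic equation is s² + 9.6s + 1.72·8.5 = s² + 9.6s + 14.62 = 0.
Matching s² + 2ζω_n s + ω_n²: ω_n = √14.62 = 3.824 rad/s and 2ζω_n = 9.6, so ζ = 9.6/(2·3.824) = 1.26.

ω_n = 3.82 rad/s, ζ = 1.26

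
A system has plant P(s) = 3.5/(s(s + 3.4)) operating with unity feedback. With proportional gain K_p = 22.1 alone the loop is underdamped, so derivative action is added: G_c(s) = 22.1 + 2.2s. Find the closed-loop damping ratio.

ζ = 0.631

Forward path: (22.1 + 2.2s)·3.5/(s(s+3.4)). The closed-loop characteristic equation is s² + (3.4 + 3.5·2.2)s + 3.5·22.1 = 0.
That is s² + 11.1s + 77.35 = 0, so ω_n = 8.795 rad/s and ζ = 11.1/(2·8.795) = 0.631.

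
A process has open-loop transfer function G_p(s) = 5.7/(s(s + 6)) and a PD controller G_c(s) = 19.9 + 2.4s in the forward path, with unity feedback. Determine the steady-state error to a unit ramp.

0.0529

The loop has one pole at the origin (type 1). Velocity error constant K_v = lim_{s→0} s·G_c(s)G_p(s) = 19.9·5.7/6 = 18.9.
Steady-state error to a unit ramp: e_ss = 1/K_v = 0.0529.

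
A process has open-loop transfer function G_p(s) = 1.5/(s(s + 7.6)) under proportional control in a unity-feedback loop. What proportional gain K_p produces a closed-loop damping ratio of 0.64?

K_p = 23.5

Closed-loop characteristic equation: s² + 7.6s + K_p·1.5 = 0.
So ω_n = √(1.5K_p) and 2ζω_n = 7.6, giving ζ = 7.6/(2√(1.5K_p)).
Setting ζ = 0.64: √(1.5K_p) = 7.6/(2·0.64) = 5.938, so K_p = 35.25/1.5 = 23.5.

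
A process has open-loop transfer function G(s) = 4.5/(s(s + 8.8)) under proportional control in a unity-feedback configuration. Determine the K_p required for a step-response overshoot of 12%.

From %OS = 100·exp(−πζ/√(1−ζ²)) = 12%, ζ = −ln(0.12)/√(π²+ln²(0.12)) = 0.5594.
Characteristic equation s² + 8.8s + 4.5K_p = 0 gives ζ = 8.8/(2√(4.5K_p)).
Setting ζ = 0.5594: √(4.5K_p) = 8.8/(2·0.5594) = 7.865, so K_p = 61.86/4.5 = 13.7.

K_p = 13.7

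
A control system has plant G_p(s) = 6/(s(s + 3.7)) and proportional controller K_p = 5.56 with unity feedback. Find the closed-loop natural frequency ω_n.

ω_n = 5.78 rad/s

The closed-loop denominator is s(s+3.7) + 5.56·6 = s² + 3.7s + 33.36.
Matching s² + 2ζω_n s + ω_n²: ω_n = √33.36 = 5.776 rad/s and 2ζω_n = 3.7, so ζ = 3.7/(2·5.776) = 0.32.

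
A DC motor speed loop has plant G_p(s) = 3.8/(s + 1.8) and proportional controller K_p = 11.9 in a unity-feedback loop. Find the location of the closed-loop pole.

s = -47.02

Closed-loop transfer function: T(s) = K_p·G_p(s)/(1 + K_p·G_p(s)) = 45.22/(s + 1.8 + 45.22) = 45.22/(s + 47.02).
The closed-loop pole is at s = −47.02.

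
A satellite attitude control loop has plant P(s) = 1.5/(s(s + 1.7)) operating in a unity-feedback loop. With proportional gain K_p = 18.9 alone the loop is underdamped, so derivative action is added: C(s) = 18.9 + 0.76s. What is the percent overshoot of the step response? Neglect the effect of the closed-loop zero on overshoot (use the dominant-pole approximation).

41.9%

Forward path: (18.9 + 0.76s)·1.5/(s(s+1.7)). The closed-loop characteristic equation is s² + (1.7 + 1.5·0.76)s + 1.5·18.9 = 0.
That is s² + 2.84s + 28.35 = 0, so ω_n = 5.324 rad/s and ζ = 2.84/(2·5.324) = 0.2667.
%OS = 100·exp(−πζ/√(1−ζ²)) = 41.9%.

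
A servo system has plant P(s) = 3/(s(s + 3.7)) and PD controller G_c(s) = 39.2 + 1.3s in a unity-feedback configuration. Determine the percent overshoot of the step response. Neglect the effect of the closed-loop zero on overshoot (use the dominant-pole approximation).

30.9%

Forward path: (39.2 + 1.3s)·3/(s(s+3.7)). The closed-loop characteristic equation is s² + (3.7 + 3·1.3)s + 3·39.2 = 0.
That is s² + 7.6s + 117.6 = 0, so ω_n = 10.84 rad/s and ζ = 7.6/(2·10.84) = 0.3504.
%OS = 100·exp(−πζ/√(1−ζ²)) = 30.9%.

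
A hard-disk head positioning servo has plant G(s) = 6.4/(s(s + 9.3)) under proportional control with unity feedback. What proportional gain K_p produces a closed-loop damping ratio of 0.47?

Closed-loop characteristic equation: s² + 9.3s + K_p·6.4 = 0.
So ω_n = √(6.4K_p) and 2ζω_n = 9.3, giving ζ = 9.3/(2√(6.4K_p)).
Setting ζ = 0.47: √(6.4K_p) = 9.3/(2·0.47) = 9.894, so K_p = 97.88/6.4 = 15.3.

K_p = 15.3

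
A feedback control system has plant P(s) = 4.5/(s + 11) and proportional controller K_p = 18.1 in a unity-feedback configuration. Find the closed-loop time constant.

τ = 0.0108 s

Closed-loop transfer function: T(s) = K_p·P(s)/(1 + K_p·P(s)) = 81.45/(s + 11 + 81.45) = 81.45/(s + 92.45).
Time constant τ = 1/92.45 = 0.0108 s.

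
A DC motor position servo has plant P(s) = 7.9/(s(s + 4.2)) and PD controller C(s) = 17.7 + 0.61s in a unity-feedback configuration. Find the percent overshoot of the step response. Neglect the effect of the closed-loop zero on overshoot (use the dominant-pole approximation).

Forward path: (17.7 + 0.61s)·7.9/(s(s+4.2)). The closed-loop characteristic equation is s² + (4.2 + 7.9·0.61)s + 7.9·17.7 = 0.
That is s² + 9.019s + 139.8 = 0, so ω_n = 11.82 rad/s and ζ = 9.019/(2·11.82) = 0.3814.
%OS = 100·exp(−πζ/√(1−ζ²)) = 27.4%.

27.4%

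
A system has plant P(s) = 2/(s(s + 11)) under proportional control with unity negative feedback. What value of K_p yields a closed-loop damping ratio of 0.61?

Closed-loop characteristic equation: s² + 11s + K_p·2 = 0.
So ω_n = √(2K_p) and 2ζω_n = 11, giving ζ = 11/(2√(2K_p)).
Setting ζ = 0.61: √(2K_p) = 11/(2·0.61) = 9.016, so K_p = 81.3/2 = 40.6.

K_p = 40.6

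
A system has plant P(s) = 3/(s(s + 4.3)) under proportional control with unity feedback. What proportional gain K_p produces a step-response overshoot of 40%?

From %OS = 100·exp(−πζ/√(1−ζ²)) = 40%, ζ = −ln(0.4)/√(π²+ln²(0.4)) = 0.28.
Characteristic equation s² + 4.3s + 3K_p = 0 gives ζ = 4.3/(2√(3K_p)).
Setting ζ = 0.28: √(3K_p) = 4.3/(2·0.28) = 7.679, so K_p = 58.96/3 = 19.7.

K_p = 19.7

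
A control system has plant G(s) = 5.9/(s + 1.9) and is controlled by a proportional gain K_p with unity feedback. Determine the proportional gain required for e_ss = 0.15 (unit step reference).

K_p = 1.82

Steady-state error for a unit step on this type-0 loop is 1/(1 + K_p·G(0)).
G(0) = 3.105. Require 1/(1 + K_p·3.105) = 0.15, so 1 + 3.105·K_p = 6.667.
K_p = (6.667 − 1)/3.105 = 1.82.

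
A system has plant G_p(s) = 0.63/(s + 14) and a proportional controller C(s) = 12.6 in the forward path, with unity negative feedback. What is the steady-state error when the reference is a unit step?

The loop is type 0. Static position error constant K_pos = C(0)·G_p(0) = 12.6·0.045 = 0.567.
Steady-state error to a unit step: e_ss = 1/(1+K_pos) = 1/1.567 = 0.638.

0.638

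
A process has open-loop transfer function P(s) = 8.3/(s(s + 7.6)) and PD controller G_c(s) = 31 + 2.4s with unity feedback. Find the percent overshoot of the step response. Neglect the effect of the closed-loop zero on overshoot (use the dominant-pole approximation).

0.528%

Forward path: (31 + 2.4s)·8.3/(s(s+7.6)). The closed-loop characteristic equation is s² + (7.6 + 8.3·2.4)s + 8.3·31 = 0.
That is s² + 27.52s + 257.3 = 0, so ω_n = 16.04 rad/s and ζ = 27.52/(2·16.04) = 0.8578.
%OS = 100·exp(−πζ/√(1−ζ²)) = 0.528%.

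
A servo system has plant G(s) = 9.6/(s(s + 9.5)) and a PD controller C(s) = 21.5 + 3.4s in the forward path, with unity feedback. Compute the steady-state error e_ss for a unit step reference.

0

The open loop C(s)G(s) has a pole at the origin (type 1), so the static position error constant is infinite and e_ss = 1/(1+∞) = 0.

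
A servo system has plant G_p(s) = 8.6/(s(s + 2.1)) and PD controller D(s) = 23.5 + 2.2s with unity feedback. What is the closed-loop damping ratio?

Forward path: (23.5 + 2.2s)·8.6/(s(s+2.1)). The closed-loop characteristic equation is s² + (2.1 + 8.6·2.2)s + 8.6·23.5 = 0.
That is s² + 21.02s + 202.1 = 0, so ω_n = 14.22 rad/s and ζ = 21.02/(2·14.22) = 0.7393.

ζ = 0.739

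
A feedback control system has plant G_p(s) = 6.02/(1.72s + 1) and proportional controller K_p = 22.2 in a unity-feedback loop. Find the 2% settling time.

Closed loop: T(s) = K_p·G_p/(1+K_p·G_p) = 133.6/(1.72s + 1 + 133.6), with pole at s = −(1 + 133.6)/1.72 = −78.28.
τ = 1/78.28 = 0.01277 s, so 2% settling time ≈ 4τ = 0.0511 s.

T_s ≈ 0.0511 s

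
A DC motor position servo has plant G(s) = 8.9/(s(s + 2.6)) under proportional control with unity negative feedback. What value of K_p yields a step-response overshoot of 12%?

From %OS = 100·exp(−πζ/√(1−ζ²)) = 12%, ζ = −ln(0.12)/√(π²+ln²(0.12)) = 0.5594.
Characteristic equation s² + 2.6s + 8.9K_p = 0 gives ζ = 2.6/(2√(8.9K_p)).
Setting ζ = 0.5594: √(8.9K_p) = 2.6/(2·0.5594) = 2.324, so K_p = 5.4/8.9 = 0.607.

K_p = 0.607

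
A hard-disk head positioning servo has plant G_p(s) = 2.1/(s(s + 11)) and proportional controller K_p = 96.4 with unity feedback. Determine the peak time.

The closed-loop denominator s² + 11s + 202.4 gives ω_n = √202.4 = 14.23 and ζ = 11/(2ω_n) = 0.3866.
Damped frequency ω_d = ω_n√(1−ζ²) = 13.12 rad/s, so peak time T_p = π/ω_d = 0.239 s.

T_p = 0.239 s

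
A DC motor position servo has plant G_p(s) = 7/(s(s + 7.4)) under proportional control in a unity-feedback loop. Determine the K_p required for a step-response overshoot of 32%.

K_p = 16.8

From %OS = 100·exp(−πζ/√(1−ζ²)) = 32%, ζ = −ln(0.32)/√(π²+ln²(0.32)) = 0.341.
Characteristic equation s² + 7.4s + 7K_p = 0 gives ζ = 7.4/(2√(7K_p)).
Setting ζ = 0.341: √(7K_p) = 7.4/(2·0.341) = 10.85, so K_p = 117.8/7 = 16.8.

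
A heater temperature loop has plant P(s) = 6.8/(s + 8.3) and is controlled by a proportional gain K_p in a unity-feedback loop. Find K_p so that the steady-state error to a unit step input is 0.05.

The loop is type 0, so e_ss(step) = 1/(1 + K_pos) with K_pos = K_p·P(0).
P(0) = 0.8193. Require 1/(1 + K_p·0.8193) = 0.05, so 1 + 0.8193·K_p = 20.
K_p = (20 − 1)/0.8193 = 23.2.

K_p = 23.2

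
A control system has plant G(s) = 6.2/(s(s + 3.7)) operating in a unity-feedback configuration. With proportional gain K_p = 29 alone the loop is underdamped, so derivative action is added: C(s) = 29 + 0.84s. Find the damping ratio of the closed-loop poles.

ζ = 0.332

Forward path: (29 + 0.84s)·6.2/(s(s+3.7)). The closed-loop characteristic equation is s² + (3.7 + 6.2·0.84)s + 6.2·29 = 0.
That is s² + 8.908s + 179.8 = 0, so ω_n = 13.41 rad/s and ζ = 8.908/(2·13.41) = 0.3322.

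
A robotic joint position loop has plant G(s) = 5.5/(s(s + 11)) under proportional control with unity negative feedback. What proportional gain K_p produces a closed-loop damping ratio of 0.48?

Closed-loop characteristic equation: s² + 11s + K_p·5.5 = 0.
So ω_n = √(5.5K_p) and 2ζω_n = 11, giving ζ = 11/(2√(5.5K_p)).
Setting ζ = 0.48: √(5.5K_p) = 11/(2·0.48) = 11.46, so K_p = 131.3/5.5 = 23.9.

K_p = 23.9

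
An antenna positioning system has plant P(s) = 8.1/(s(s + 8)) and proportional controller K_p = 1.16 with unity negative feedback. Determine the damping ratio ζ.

ζ = 1.3

With unity feedback the closed-loop characteristic equation is s² + 8s + 1.16·8.1 = s² + 8s + 9.396 = 0.
So ω_n² = 9.396 ⇒ ω_n = 3.065 rad/s, and ζ = 8/(2ω_n) = 1.3.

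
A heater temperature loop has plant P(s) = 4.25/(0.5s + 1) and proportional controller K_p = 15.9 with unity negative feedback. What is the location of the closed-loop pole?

Closed loop: T(s) = K_p·P/(1+K_p·P) = 67.58/(0.5s + 1 + 67.58), with pole at s = −(1 + 67.58)/0.5 = −137.2.

s = -137.2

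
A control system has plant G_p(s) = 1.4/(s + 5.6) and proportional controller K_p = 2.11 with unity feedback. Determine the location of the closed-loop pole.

s = -8.554

Closed-loop transfer function: T(s) = K_p·G_p(s)/(1 + K_p·G_p(s)) = 2.954/(s + 5.6 + 2.954) = 2.954/(s + 8.554).
The closed-loop pole is at s = −8.554.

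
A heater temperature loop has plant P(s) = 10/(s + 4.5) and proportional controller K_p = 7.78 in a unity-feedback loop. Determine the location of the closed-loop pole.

s = -82.3

Closed-loop transfer function: T(s) = K_p·P(s)/(1 + K_p·P(s)) = 77.8/(s + 4.5 + 77.8) = 77.8/(s + 82.3).
The closed-loop pole is at s = −82.3.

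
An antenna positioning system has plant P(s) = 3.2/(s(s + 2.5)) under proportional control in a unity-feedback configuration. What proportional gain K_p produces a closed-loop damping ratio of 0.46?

K_p = 2.31

Closed-loop characteristic equation: s² + 2.5s + K_p·3.2 = 0.
So ω_n = √(3.2K_p) and 2ζω_n = 2.5, giving ζ = 2.5/(2√(3.2K_p)).
Setting ζ = 0.46: √(3.2K_p) = 2.5/(2·0.46) = 2.717, so K_p = 7.384/3.2 = 2.31.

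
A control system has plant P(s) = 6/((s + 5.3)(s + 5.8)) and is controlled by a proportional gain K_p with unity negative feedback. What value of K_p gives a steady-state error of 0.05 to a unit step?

K_p = 97.3

The loop is type 0, so e_ss(step) = 1/(1 + K_pos) with K_pos = K_p·P(0).
P(0) = 0.1952. Require 1/(1 + K_p·0.1952) = 0.05, so 1 + 0.1952·K_p = 20.
K_p = (20 − 1)/0.1952 = 97.3.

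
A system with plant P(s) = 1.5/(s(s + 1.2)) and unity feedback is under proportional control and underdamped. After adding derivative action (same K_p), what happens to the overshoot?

The derivative term adds K·K_d to the s-coefficient of the characteristic equation, raising 2ζω_n while ω_n is unchanged; ζ increases, so overshoot decreases.

decrease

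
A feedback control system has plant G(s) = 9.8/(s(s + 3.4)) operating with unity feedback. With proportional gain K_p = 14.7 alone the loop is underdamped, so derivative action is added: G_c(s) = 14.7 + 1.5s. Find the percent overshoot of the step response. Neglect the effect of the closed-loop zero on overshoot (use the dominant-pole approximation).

Forward path: (14.7 + 1.5s)·9.8/(s(s+3.4)). The closed-loop characteristic equation is s² + (3.4 + 9.8·1.5)s + 9.8·14.7 = 0.
That is s² + 18.1s + 144.1 = 0, so ω_n = 12 rad/s and ζ = 18.1/(2·12) = 0.754.
%OS = 100·exp(−πζ/√(1−ζ²)) = 2.72%.

2.72%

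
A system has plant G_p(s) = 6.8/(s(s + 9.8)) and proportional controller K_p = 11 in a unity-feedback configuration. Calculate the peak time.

Closed-loop characteristic equation: s² + 9.8s + 74.8 = 0, so ω_n = 8.649 rad/s and ζ = 9.8/(2·8.649) = 0.5666.
Damped frequency ω_d = ω_n√(1−ζ²) = 7.127 rad/s, so peak time T_p = π/ω_d = 0.441 s.

T_p = 0.441 s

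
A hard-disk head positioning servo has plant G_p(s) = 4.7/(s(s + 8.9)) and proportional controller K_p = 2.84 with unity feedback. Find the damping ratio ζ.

ζ = 1.22

With unity feedback the closed-loop characteristic equation is s² + 8.9s + 2.84·4.7 = s² + 8.9s + 13.35 = 0.
Matching s² + 2ζω_n s + ω_n²: ω_n = √13.35 = 3.653 rad/s and 2ζω_n = 8.9, so ζ = 8.9/(2·3.653) = 1.22.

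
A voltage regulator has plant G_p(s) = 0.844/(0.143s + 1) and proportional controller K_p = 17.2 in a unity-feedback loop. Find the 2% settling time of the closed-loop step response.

T_s ≈ 0.0369 s

Closed loop: T(s) = K_p·G_p/(1+K_p·G_p) = 14.52/(0.143s + 1 + 14.52), with pole at s = −(1 + 14.52)/0.143 = −108.5.
τ = 1/108.5 = 0.009216 s, so 2% settling time ≈ 4τ = 0.0369 s.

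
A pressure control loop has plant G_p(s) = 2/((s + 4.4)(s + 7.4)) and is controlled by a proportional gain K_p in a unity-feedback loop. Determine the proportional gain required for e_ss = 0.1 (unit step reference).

The loop is type 0, so e_ss(step) = 1/(1 + K_pos) with K_pos = K_p·G_p(0).
G_p(0) = 0.06143. Require 1/(1 + K_p·0.06143) = 0.1, so 1 + 0.06143·K_p = 10.
K_p = (10 − 1)/0.06143 = 147.

K_p = 147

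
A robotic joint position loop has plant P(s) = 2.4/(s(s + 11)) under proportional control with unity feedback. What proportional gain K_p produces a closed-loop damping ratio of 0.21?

K_p = 286

Closed-loop characteristic equation: s² + 11s + K_p·2.4 = 0.
So ω_n = √(2.4K_p) and 2ζω_n = 11, giving ζ = 11/(2√(2.4K_p)).
Setting ζ = 0.21: √(2.4K_p) = 11/(2·0.21) = 26.19, so K_p = 685.9/2.4 = 286.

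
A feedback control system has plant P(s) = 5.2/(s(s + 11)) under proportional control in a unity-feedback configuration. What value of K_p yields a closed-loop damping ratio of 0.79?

K_p = 9.32

Closed-loop characteristic equation: s² + 11s + K_p·5.2 = 0.
So ω_n = √(5.2K_p) and 2ζω_n = 11, giving ζ = 11/(2√(5.2K_p)).
Setting ζ = 0.79: √(5.2K_p) = 11/(2·0.79) = 6.962, so K_p = 48.47/5.2 = 9.32.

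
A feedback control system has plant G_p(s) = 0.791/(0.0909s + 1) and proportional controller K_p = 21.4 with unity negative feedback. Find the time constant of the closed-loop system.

τ = 0.00507 s

Closed loop: T(s) = K_p·G_p/(1+K_p·G_p) = 16.93/(0.0909s + 1 + 16.93), with pole at s = −(1 + 16.93)/0.0909 = −197.2.
Closed-loop time constant τ = 1/197.2 = 0.00507 s.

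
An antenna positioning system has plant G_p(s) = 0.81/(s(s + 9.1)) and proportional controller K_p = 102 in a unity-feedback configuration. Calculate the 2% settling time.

The closed-loop denominator s² + 9.1s + 82.62 gives ω_n = √82.62 = 9.09 and ζ = 9.1/(2ω_n) = 0.5006.
2% settling time T_s ≈ 4/(ζω_n) = 4/4.55 = 0.879 s.

T_s ≈ 0.879 s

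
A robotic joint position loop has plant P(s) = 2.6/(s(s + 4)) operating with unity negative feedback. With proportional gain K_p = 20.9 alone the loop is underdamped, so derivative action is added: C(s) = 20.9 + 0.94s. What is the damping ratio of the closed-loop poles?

Forward path: (20.9 + 0.94s)·2.6/(s(s+4)). The closed-loop characteristic equation is s² + (4 + 2.6·0.94)s + 2.6·20.9 = 0.
That is s² + 6.444s + 54.34 = 0, so ω_n = 7.372 rad/s and ζ = 6.444/(2·7.372) = 0.4371.

ζ = 0.437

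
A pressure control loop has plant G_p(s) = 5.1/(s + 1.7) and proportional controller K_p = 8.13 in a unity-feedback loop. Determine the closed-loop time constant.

τ = 0.0232 s

Closed-loop transfer function: T(s) = K_p·G_p(s)/(1 + K_p·G_p(s)) = 41.46/(s + 1.7 + 41.46) = 41.46/(s + 43.16).
Time constant τ = 1/43.16 = 0.0232 s.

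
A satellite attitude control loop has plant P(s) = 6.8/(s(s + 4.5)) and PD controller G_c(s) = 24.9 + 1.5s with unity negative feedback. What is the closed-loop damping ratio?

ζ = 0.565

Forward path: (24.9 + 1.5s)·6.8/(s(s+4.5)). The closed-loop characteristic equation is s² + (4.5 + 6.8·1.5)s + 6.8·24.9 = 0.
That is s² + 14.7s + 169.3 = 0, so ω_n = 13.01 rad/s and ζ = 14.7/(2·13.01) = 0.5649.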